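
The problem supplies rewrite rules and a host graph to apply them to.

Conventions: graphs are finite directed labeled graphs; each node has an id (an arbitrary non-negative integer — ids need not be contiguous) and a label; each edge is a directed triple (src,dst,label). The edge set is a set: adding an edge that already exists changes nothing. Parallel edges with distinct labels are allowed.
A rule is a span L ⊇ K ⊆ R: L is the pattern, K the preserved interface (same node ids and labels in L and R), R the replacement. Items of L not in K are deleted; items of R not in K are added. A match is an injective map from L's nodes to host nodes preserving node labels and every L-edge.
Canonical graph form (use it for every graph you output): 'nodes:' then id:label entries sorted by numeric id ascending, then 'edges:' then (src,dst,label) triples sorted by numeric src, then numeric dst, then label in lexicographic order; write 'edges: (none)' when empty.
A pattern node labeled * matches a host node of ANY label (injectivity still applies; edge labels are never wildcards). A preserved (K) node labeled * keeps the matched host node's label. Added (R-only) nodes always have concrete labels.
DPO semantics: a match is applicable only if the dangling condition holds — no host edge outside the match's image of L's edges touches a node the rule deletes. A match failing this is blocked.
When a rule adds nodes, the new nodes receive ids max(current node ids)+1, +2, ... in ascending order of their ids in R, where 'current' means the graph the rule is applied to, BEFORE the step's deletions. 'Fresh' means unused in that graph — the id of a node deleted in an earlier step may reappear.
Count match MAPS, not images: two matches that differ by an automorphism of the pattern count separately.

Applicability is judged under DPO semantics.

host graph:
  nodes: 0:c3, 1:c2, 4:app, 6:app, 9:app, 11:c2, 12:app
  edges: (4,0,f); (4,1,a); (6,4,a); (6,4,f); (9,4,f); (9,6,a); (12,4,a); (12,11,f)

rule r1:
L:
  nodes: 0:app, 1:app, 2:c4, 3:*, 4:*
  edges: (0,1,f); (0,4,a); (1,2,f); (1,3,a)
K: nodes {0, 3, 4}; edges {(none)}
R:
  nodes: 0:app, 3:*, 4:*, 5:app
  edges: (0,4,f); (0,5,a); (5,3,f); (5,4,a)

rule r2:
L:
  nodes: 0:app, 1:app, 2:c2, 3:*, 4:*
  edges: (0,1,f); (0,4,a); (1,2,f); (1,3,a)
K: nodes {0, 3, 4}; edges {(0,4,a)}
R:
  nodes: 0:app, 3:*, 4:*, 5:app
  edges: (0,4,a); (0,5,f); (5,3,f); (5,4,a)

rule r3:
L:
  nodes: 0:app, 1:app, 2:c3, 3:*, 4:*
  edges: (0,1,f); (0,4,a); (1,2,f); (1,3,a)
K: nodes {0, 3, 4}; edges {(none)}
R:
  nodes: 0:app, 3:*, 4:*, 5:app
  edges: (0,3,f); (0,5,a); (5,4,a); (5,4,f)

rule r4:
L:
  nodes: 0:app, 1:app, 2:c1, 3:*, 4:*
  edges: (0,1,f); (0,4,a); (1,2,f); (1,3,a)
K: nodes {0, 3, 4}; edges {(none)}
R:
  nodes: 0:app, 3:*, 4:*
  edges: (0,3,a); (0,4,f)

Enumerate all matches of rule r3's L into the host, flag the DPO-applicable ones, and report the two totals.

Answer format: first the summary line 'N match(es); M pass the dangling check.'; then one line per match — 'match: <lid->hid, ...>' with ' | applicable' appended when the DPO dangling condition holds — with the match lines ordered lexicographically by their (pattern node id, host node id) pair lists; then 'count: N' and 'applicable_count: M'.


1 match(es); 0 pass the dangling check.
match: 0->9, 1->4, 2->0, 3->1, 4->6
count: 1
applicable_count: 0


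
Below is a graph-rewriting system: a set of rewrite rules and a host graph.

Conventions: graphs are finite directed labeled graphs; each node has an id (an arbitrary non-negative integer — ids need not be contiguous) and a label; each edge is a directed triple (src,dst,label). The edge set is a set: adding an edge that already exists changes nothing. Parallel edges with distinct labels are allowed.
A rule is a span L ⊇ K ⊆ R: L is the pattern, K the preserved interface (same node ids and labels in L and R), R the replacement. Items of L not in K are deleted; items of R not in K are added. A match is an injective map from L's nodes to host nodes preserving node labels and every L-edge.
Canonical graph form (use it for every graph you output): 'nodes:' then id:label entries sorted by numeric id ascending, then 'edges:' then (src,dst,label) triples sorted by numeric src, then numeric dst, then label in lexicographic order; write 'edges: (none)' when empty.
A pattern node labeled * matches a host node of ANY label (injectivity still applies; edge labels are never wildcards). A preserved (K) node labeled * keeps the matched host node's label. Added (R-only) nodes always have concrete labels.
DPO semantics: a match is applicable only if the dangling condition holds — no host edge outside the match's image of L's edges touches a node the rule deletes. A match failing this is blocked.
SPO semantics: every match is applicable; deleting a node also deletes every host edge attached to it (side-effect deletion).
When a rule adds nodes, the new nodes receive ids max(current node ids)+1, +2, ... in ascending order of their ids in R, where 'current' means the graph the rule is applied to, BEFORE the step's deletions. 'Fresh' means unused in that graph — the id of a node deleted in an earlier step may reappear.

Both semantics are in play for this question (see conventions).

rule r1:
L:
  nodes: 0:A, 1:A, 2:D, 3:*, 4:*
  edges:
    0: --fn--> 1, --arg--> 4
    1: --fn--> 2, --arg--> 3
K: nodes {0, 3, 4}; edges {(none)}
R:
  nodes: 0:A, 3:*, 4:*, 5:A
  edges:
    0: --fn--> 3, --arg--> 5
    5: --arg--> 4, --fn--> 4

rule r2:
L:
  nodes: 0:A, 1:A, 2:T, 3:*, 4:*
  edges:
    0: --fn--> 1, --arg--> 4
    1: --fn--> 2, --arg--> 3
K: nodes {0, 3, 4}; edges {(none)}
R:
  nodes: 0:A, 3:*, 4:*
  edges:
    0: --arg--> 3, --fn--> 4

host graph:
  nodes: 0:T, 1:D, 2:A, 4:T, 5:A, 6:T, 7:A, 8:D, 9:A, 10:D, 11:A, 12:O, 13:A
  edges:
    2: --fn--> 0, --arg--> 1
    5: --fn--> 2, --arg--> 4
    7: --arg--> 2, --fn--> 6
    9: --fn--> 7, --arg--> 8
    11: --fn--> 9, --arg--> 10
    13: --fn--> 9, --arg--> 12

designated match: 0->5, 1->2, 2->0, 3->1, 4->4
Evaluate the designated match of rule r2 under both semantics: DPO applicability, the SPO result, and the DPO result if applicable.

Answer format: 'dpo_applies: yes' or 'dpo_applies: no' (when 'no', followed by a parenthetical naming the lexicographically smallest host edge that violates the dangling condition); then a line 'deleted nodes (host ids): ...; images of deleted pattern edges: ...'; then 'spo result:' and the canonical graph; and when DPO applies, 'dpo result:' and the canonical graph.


dpo_applies: no
(the rule deletes node 2, which keeps host edge (7,2,arg) outside the match image — the dangling condition fails, DPO blocks; SPO proceeds and side-deletes such edges)
deleted nodes (host ids): 0, 2; images of deleted pattern edges: (2,0,fn); (2,1,arg); (5,2,fn); (5,4,arg)
spo result:
nodes: 1:D, 4:T, 5:A, 6:T, 7:A, 8:D, 9:A, 10:D, 11:A, 12:O, 13:A
edges: (5,1,arg); (5,4,fn); (7,6,fn); (9,7,fn); (9,8,arg); (11,9,fn); (11,10,arg); (13,9,fn); (13,12,arg)


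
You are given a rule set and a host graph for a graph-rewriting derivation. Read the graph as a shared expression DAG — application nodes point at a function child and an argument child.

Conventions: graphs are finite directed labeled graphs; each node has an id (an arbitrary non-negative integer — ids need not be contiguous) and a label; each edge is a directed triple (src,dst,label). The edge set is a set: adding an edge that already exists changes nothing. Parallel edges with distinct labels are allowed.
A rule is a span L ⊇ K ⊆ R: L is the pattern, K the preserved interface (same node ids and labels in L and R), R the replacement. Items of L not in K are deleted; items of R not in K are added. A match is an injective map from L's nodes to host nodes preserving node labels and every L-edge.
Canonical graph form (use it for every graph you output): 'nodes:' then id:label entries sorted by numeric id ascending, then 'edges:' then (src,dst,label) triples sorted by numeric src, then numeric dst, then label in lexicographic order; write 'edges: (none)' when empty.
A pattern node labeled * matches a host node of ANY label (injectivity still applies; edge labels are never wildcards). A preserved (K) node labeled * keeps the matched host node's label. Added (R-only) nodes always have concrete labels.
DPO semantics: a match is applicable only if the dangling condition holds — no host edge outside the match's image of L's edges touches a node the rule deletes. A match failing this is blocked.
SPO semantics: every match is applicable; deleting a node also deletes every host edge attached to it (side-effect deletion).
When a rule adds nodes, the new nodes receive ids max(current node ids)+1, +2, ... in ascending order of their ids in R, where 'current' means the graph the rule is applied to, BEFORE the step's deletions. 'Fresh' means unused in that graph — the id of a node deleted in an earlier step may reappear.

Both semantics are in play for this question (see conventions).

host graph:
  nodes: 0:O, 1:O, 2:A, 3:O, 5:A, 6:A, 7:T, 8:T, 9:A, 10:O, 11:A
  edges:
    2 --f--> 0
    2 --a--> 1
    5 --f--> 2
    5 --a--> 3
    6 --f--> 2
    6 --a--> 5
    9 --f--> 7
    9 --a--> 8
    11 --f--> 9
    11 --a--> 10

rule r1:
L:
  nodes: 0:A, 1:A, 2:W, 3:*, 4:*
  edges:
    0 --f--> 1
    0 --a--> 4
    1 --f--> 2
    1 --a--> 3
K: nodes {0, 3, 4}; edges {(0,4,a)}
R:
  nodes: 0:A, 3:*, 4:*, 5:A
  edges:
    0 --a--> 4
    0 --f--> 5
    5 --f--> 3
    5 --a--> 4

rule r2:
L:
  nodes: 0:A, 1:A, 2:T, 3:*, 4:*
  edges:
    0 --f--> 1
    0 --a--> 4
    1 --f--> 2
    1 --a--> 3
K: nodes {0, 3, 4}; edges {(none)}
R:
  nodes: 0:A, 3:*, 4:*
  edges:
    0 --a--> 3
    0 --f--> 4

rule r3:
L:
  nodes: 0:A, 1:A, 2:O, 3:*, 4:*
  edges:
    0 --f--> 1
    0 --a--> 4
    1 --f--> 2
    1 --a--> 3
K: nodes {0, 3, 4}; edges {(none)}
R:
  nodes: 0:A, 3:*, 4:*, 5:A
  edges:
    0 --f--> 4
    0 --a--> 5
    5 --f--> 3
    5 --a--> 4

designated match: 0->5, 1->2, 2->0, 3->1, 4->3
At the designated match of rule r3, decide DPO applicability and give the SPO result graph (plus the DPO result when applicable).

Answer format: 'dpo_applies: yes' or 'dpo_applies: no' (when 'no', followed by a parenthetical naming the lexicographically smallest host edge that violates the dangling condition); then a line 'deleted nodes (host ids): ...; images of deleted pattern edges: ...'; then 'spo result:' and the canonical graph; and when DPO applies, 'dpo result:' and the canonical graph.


dpo_applies: no
(the rule deletes node 2, which keeps host edge (6,2,f) outside the match image — the dangling condition fails, DPO blocks; SPO proceeds and side-deletes such edges)
deleted nodes (host ids): 0, 2; images of deleted pattern edges: (2,0,f); (2,1,a); (5,2,f); (5,3,a)
spo result:
nodes: 1:O, 3:O, 5:A, 6:A, 7:T, 8:T, 9:A, 10:O, 11:A, 12:A
edges: (5,3,f); (5,12,a); (6,5,a); (9,7,f); (9,8,a); (11,9,f); (11,10,a); (12,1,f); (12,3,a)


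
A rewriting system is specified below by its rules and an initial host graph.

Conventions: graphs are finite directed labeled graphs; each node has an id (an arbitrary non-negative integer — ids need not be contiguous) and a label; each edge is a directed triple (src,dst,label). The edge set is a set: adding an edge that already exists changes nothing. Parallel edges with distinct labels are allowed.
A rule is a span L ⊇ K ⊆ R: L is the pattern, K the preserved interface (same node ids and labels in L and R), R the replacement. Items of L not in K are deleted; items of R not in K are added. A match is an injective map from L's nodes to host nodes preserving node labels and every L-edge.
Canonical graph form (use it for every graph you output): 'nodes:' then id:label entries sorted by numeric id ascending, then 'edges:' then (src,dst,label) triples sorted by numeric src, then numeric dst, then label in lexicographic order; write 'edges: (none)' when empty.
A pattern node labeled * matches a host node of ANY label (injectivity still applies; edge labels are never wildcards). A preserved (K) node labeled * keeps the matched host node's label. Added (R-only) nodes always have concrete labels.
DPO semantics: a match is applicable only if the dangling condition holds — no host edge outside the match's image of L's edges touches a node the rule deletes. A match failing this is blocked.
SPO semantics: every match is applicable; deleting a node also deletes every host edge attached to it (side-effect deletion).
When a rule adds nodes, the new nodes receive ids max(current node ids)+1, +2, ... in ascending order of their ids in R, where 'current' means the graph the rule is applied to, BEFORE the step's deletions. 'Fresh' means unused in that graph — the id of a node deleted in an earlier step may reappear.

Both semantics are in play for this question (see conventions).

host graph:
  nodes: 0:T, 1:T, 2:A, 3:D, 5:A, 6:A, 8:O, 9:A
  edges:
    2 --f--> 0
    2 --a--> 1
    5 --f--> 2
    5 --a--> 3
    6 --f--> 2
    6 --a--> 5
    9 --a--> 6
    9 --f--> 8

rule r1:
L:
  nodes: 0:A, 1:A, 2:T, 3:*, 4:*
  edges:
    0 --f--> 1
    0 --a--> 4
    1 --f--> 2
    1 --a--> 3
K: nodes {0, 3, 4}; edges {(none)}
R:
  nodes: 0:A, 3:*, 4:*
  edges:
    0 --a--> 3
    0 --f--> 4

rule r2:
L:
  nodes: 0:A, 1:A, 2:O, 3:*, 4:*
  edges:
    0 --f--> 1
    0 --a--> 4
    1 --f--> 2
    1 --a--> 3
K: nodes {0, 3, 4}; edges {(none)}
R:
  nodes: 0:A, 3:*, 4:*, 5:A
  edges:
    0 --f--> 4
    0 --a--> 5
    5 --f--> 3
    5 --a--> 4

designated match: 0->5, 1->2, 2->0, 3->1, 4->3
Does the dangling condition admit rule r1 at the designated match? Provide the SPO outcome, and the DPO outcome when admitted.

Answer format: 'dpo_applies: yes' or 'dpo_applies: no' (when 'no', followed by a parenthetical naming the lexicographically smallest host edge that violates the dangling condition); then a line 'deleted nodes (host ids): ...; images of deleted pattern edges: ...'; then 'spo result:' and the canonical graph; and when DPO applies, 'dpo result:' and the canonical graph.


dpo_applies: no
(the rule deletes node 2, which keeps host edge (6,2,f) outside the match image — the dangling condition fails, DPO blocks; SPO proceeds and side-deletes such edges)
deleted nodes (host ids): 0, 2; images of deleted pattern edges: (2,0,f); (2,1,a); (5,2,f); (5,3,a)
spo result:
nodes: 1:T, 3:D, 5:A, 6:A, 8:O, 9:A
edges: (5,1,a); (5,3,f); (6,5,a); (9,6,a); (9,8,f)


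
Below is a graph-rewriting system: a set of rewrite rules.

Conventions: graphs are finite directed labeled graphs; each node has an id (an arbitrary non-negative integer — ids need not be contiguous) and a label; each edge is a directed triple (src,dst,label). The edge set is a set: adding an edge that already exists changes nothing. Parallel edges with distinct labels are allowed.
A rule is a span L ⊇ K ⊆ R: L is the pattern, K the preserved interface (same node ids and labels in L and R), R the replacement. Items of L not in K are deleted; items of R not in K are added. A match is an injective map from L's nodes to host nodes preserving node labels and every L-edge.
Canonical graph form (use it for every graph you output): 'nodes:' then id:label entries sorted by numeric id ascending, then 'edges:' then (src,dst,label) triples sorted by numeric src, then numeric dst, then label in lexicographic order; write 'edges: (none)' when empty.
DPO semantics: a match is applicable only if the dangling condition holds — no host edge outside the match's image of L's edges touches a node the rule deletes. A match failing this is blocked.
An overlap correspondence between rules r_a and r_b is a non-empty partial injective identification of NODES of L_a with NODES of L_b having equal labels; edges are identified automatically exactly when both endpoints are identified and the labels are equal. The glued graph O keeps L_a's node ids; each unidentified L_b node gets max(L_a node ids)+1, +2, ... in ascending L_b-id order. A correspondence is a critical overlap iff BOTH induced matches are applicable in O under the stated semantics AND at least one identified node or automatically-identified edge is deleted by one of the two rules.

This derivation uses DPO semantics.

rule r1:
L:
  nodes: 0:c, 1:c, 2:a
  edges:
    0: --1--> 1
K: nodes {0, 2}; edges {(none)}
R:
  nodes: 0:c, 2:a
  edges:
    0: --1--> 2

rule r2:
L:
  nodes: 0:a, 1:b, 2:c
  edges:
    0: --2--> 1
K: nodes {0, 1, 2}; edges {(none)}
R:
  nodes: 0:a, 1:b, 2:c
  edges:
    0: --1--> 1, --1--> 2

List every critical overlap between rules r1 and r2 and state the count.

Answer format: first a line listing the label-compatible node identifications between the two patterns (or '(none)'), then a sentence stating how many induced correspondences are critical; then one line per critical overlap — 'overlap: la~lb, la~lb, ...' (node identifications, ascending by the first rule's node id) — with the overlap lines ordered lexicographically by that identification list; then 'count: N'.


label-compatible node identifications between L(r1) and L(r2): 0~2, 1~2, 2~0
2 of the induced correspondences are critical overlaps of r1 and r2.
overlap: 1~2
overlap: 1~2, 2~0
count: 2


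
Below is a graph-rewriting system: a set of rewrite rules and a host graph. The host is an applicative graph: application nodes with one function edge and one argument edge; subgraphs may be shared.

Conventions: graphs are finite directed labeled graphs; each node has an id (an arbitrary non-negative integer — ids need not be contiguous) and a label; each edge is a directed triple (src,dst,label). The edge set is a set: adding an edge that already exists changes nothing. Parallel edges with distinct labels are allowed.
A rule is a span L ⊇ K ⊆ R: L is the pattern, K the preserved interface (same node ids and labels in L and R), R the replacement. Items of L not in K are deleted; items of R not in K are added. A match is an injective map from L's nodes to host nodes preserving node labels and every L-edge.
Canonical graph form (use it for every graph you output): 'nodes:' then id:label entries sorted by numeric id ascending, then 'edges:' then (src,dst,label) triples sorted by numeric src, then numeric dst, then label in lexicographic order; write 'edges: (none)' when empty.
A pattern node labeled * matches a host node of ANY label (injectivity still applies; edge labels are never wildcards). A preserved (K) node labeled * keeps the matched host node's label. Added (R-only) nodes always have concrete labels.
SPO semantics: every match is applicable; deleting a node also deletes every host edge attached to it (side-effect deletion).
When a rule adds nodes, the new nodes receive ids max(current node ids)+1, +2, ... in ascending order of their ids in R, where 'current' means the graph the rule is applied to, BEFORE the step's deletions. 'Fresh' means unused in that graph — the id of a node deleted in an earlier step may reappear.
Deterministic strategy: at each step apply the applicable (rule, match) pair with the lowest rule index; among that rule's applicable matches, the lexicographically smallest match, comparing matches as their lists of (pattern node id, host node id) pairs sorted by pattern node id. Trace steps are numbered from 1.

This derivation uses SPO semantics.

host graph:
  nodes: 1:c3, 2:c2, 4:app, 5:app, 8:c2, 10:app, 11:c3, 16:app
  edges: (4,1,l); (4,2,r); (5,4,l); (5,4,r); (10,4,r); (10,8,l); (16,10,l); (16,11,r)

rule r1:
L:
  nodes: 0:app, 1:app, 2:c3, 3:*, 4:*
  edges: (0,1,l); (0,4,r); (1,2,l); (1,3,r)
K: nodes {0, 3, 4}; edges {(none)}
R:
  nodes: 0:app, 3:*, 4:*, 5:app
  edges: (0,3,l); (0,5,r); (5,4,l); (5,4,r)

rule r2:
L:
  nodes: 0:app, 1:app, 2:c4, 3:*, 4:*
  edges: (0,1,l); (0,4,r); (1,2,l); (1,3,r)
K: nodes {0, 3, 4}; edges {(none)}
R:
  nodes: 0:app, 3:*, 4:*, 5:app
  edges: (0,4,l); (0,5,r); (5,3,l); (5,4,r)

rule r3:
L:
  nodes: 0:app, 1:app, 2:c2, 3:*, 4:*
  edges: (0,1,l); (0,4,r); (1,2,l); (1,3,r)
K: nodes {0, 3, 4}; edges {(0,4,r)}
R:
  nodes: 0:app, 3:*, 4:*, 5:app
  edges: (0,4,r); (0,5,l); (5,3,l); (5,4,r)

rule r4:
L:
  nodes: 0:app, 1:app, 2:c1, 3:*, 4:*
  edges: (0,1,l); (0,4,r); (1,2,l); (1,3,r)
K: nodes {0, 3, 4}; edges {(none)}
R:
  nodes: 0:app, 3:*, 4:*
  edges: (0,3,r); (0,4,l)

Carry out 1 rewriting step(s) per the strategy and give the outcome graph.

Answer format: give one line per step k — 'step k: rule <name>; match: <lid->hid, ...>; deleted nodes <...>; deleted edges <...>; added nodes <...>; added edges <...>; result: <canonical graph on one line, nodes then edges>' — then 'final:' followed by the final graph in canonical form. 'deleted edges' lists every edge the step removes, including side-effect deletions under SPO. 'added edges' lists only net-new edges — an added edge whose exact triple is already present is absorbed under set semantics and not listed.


step 1: rule r3; match: 0->16, 1->10, 2->8, 3->4, 4->11; deleted nodes 8, 10; deleted edges (10,4,r); (10,8,l); (16,10,l); added nodes 17; added edges (16,17,l); (17,4,l); (17,11,r); result: nodes: 1:c3, 2:c2, 4:app, 5:app, 11:c3, 16:app, 17:app edges: (4,1,l); (4,2,r); (5,4,l); (5,4,r); (16,11,r); (16,17,l); (17,4,l); (17,11,r)
final:
nodes: 1:c3, 2:c2, 4:app, 5:app, 11:c3, 16:app, 17:app
edges: (4,1,l); (4,2,r); (5,4,l); (5,4,r); (16,11,r); (16,17,l); (17,4,l); (17,11,r)


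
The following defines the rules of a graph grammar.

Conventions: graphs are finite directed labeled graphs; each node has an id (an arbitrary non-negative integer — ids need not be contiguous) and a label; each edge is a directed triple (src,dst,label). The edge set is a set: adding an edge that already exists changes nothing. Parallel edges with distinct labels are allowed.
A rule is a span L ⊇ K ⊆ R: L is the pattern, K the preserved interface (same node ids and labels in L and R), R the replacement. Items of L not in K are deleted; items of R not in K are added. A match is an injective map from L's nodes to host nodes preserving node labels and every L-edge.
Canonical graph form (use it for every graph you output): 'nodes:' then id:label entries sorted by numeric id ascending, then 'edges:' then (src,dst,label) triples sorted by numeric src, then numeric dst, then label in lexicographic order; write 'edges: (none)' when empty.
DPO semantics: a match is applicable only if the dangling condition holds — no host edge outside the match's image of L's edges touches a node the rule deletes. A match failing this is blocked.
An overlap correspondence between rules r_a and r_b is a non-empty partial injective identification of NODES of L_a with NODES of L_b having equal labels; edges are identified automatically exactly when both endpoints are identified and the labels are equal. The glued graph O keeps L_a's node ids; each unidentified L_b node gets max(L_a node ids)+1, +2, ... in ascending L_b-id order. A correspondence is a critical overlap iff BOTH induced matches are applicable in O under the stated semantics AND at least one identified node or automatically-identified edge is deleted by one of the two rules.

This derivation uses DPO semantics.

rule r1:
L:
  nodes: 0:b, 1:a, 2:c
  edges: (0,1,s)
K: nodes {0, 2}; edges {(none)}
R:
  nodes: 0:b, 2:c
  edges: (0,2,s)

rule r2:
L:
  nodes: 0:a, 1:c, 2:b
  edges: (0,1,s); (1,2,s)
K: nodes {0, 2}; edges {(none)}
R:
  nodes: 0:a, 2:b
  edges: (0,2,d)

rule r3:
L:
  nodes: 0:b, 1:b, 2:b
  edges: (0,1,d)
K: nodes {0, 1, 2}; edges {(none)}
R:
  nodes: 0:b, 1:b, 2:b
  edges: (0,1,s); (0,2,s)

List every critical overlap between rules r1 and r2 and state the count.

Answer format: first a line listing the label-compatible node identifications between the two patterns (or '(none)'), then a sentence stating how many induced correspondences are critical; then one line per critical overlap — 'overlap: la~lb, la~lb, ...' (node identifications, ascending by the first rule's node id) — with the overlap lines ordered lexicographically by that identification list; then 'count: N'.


label-compatible node identifications between L(r1) and L(r2): 0~2, 1~0, 2~1
2 of the induced correspondences are critical overlaps of r1 and r2.
overlap: 0~2, 2~1
overlap: 2~1
count: 2


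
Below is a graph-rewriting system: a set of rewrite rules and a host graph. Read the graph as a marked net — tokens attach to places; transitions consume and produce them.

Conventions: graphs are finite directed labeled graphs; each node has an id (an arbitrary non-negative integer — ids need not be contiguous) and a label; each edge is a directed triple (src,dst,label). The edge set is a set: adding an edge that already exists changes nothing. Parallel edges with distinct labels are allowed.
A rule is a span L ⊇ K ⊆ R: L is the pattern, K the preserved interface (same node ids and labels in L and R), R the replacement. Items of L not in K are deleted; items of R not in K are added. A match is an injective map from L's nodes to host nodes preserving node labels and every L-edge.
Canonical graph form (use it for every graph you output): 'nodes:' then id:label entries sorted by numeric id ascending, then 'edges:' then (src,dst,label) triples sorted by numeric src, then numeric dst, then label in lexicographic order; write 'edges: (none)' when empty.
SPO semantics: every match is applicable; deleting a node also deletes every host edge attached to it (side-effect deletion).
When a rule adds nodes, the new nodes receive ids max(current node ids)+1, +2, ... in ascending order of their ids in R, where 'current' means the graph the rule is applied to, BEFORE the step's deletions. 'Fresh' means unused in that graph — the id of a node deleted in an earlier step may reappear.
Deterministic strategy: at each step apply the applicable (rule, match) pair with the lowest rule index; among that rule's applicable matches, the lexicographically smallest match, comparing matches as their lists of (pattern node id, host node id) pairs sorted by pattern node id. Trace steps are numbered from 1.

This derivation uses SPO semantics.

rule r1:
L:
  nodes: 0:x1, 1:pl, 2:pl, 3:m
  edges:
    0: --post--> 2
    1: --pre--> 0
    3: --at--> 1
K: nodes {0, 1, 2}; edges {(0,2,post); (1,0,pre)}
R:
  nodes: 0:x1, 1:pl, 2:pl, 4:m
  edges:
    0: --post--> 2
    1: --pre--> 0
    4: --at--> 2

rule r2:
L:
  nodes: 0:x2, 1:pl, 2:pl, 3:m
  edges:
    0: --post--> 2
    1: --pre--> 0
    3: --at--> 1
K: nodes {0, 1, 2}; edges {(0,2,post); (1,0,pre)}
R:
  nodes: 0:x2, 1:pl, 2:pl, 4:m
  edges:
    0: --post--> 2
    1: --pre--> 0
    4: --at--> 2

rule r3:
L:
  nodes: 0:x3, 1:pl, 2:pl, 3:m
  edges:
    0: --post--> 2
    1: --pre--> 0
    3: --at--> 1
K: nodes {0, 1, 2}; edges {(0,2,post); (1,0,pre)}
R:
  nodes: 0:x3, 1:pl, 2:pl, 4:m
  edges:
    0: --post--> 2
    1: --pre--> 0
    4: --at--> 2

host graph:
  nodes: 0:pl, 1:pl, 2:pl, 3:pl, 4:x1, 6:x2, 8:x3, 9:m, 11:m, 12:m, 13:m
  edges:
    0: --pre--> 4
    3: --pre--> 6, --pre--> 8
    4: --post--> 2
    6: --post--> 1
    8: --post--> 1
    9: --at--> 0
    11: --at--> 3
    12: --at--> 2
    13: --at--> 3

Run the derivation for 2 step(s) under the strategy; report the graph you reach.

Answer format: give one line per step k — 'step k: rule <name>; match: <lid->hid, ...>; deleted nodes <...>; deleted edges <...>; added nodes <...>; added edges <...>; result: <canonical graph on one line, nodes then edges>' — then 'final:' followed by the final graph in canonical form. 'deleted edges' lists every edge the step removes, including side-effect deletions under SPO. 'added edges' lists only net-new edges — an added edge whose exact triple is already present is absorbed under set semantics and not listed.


step 1: rule r1; match: 0->4, 1->0, 2->2, 3->9; deleted nodes 9; deleted edges (9,0,at); added nodes 14; added edges (14,2,at); result: nodes: 0:pl, 1:pl, 2:pl, 3:pl, 4:x1, 6:x2, 8:x3, 11:m, 12:m, 13:m, 14:m edges: (0,4,pre); (3,6,pre); (3,8,pre); (4,2,post); (6,1,post); (8,1,post); (11,3,at); (12,2,at); (13,3,at); (14,2,at)
step 2: rule r2; match: 0->6, 1->3, 2->1, 3->11; deleted nodes 11; deleted edges (11,3,at); added nodes 15; added edges (15,1,at); result: nodes: 0:pl, 1:pl, 2:pl, 3:pl, 4:x1, 6:x2, 8:x3, 12:m, 13:m, 14:m, 15:m edges: (0,4,pre); (3,6,pre); (3,8,pre); (4,2,post); (6,1,post); (8,1,post); (12,2,at); (13,3,at); (14,2,at); (15,1,at)
final:
nodes: 0:pl, 1:pl, 2:pl, 3:pl, 4:x1, 6:x2, 8:x3, 12:m, 13:m, 14:m, 15:m
edges: (0,4,pre); (3,6,pre); (3,8,pre); (4,2,post); (6,1,post); (8,1,post); (12,2,at); (13,3,at); (14,2,at); (15,1,at)


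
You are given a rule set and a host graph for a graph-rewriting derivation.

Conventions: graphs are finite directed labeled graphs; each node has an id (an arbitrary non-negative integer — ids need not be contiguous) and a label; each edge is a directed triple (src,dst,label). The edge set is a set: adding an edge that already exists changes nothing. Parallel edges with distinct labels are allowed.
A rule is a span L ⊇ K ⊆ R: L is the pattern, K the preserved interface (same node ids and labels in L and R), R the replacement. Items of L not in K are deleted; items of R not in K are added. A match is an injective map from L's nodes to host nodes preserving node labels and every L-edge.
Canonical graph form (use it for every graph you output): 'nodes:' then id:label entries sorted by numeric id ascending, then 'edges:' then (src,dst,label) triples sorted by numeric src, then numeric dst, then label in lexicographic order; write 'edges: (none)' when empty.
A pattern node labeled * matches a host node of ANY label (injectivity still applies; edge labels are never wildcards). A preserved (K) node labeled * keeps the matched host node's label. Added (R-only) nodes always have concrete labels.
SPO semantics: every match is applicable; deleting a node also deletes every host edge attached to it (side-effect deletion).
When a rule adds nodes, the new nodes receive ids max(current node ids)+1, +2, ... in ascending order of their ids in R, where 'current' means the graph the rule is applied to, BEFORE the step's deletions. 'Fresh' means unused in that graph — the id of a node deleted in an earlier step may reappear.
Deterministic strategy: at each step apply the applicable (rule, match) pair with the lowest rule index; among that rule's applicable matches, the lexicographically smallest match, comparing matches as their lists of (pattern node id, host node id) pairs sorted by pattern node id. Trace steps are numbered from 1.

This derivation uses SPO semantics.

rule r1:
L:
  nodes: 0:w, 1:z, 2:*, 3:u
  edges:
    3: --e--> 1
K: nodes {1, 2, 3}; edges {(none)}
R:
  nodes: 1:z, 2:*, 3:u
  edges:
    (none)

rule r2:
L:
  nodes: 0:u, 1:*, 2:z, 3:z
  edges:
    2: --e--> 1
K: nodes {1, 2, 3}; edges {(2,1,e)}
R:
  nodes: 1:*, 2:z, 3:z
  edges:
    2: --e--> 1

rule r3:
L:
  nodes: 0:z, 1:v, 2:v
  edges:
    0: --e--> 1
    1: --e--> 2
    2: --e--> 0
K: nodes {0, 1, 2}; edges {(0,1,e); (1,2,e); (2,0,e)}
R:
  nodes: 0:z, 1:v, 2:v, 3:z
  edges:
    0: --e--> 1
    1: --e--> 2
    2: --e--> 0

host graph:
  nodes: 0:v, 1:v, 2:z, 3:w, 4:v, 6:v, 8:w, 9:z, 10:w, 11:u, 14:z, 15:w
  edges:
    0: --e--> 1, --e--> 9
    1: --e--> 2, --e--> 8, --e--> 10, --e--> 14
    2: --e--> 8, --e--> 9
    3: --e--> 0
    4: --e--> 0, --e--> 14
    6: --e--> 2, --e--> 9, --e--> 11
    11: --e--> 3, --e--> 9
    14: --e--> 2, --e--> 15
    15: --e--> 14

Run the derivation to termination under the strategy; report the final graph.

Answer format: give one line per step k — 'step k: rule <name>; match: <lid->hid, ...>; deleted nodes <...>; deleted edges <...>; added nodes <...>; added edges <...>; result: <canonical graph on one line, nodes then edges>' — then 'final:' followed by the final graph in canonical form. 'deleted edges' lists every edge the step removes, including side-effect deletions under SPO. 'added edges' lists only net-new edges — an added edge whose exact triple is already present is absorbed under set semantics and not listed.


step 1: rule r1; match: 0->3, 1->9, 2->0, 3->11; deleted nodes 3; deleted edges (3,0,e); (11,3,e); (11,9,e); added nodes (none); added edges (none); result: nodes: 0:v, 1:v, 2:z, 4:v, 6:v, 8:w, 9:z, 10:w, 11:u, 14:z, 15:w edges: (0,1,e); (0,9,e); (1,2,e); (1,8,e); (1,10,e); (1,14,e); (2,8,e); (2,9,e); (4,0,e); (4,14,e); (6,2,e); (6,9,e); (6,11,e); (14,2,e); (14,15,e); (15,14,e)
step 2: rule r2; match: 0->11, 1->2, 2->14, 3->9; deleted nodes 11; deleted edges (6,11,e); added nodes (none); added edges (none); result: nodes: 0:v, 1:v, 2:z, 4:v, 6:v, 8:w, 9:z, 10:w, 14:z, 15:w edges: (0,1,e); (0,9,e); (1,2,e); (1,8,e); (1,10,e); (1,14,e); (2,8,e); (2,9,e); (4,0,e); (4,14,e); (6,2,e); (6,9,e); (14,2,e); (14,15,e); (15,14,e)
final:
nodes: 0:v, 1:v, 2:z, 4:v, 6:v, 8:w, 9:z, 10:w, 14:z, 15:w
edges: (0,1,e); (0,9,e); (1,2,e); (1,8,e); (1,10,e); (1,14,e); (2,8,e); (2,9,e); (4,0,e); (4,14,e); (6,2,e); (6,9,e); (14,2,e); (14,15,e); (15,14,e)


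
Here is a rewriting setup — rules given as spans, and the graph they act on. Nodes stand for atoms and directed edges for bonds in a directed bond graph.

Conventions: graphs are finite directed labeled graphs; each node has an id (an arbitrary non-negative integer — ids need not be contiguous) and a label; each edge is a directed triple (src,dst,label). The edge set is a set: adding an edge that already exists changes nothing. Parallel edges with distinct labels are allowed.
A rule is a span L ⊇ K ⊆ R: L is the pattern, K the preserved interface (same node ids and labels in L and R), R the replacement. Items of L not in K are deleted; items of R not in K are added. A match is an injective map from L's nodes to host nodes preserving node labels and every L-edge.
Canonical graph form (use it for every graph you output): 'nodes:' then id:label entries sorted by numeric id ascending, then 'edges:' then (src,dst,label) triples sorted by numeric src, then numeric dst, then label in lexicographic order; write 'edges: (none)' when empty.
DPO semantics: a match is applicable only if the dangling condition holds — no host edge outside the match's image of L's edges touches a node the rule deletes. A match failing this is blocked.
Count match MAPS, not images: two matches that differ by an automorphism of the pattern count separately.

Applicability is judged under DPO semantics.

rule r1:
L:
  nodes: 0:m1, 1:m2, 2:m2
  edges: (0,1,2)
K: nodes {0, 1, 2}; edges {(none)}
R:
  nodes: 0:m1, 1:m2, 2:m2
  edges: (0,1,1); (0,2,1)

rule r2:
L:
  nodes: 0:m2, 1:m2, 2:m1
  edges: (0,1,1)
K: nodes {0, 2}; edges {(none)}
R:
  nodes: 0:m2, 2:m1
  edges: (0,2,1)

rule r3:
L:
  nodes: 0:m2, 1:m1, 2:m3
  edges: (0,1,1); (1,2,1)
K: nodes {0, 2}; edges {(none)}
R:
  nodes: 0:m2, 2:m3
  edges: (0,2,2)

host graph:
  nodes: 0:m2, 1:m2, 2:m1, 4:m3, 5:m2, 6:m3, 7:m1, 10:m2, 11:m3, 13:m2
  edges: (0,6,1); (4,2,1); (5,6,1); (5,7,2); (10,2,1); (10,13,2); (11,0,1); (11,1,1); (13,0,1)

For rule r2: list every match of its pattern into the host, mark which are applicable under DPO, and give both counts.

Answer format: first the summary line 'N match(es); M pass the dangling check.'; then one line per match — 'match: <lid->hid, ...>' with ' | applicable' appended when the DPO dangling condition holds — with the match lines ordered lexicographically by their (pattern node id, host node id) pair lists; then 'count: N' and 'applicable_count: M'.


2 match(es); 0 pass the dangling check.
match: 0->13, 1->0, 2->2
match: 0->13, 1->0, 2->7
count: 2
applicable_count: 0


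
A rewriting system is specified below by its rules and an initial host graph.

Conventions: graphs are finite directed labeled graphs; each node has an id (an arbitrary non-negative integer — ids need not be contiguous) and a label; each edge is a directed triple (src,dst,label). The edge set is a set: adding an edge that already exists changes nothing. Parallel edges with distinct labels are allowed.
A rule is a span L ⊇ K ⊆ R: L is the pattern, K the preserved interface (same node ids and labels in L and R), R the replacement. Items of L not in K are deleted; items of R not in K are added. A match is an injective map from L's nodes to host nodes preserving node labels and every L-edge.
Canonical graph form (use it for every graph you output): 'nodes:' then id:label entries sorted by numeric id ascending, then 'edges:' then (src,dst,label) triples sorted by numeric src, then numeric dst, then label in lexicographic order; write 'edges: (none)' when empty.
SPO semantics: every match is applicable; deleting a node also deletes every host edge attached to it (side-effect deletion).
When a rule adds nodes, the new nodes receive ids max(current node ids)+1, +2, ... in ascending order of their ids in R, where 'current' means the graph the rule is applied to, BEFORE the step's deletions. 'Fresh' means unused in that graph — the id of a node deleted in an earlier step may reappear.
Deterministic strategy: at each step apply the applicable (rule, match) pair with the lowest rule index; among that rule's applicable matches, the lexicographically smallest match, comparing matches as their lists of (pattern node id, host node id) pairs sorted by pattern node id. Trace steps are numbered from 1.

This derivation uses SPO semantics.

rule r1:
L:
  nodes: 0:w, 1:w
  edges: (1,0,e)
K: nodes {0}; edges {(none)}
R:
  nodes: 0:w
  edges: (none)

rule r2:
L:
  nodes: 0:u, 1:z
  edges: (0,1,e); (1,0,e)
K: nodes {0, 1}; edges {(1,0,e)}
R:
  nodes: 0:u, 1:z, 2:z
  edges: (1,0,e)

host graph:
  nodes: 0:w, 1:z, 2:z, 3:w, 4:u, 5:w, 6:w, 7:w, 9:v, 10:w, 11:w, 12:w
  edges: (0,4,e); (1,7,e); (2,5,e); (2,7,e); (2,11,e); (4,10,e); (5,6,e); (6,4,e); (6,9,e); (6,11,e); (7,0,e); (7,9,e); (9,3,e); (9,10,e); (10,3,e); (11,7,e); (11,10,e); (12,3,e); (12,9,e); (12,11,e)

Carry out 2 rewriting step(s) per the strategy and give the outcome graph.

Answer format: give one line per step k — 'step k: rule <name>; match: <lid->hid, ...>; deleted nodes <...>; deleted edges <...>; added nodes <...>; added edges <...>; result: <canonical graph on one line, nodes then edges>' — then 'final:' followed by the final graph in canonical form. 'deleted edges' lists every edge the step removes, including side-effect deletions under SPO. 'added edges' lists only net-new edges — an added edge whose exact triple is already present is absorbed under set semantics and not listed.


step 1: rule r1; match: 0->0, 1->7; deleted nodes 7; deleted edges (1,7,e); (2,7,e); (7,0,e); (7,9,e); (11,7,e); added nodes (none); added edges (none); result: nodes: 0:w, 1:z, 2:z, 3:w, 4:u, 5:w, 6:w, 9:v, 10:w, 11:w, 12:w edges: (0,4,e); (2,5,e); (2,11,e); (4,10,e); (5,6,e); (6,4,e); (6,9,e); (6,11,e); (9,3,e); (9,10,e); (10,3,e); (11,10,e); (12,3,e); (12,9,e); (12,11,e)
step 2: rule r1; match: 0->3, 1->10; deleted nodes 10; deleted edges (4,10,e); (9,10,e); (10,3,e); (11,10,e); added nodes (none); added edges (none); result: nodes: 0:w, 1:z, 2:z, 3:w, 4:u, 5:w, 6:w, 9:v, 11:w, 12:w edges: (0,4,e); (2,5,e); (2,11,e); (5,6,e); (6,4,e); (6,9,e); (6,11,e); (9,3,e); (12,3,e); (12,9,e); (12,11,e)
final:
nodes: 0:w, 1:z, 2:z, 3:w, 4:u, 5:w, 6:w, 9:v, 11:w, 12:w
edges: (0,4,e); (2,5,e); (2,11,e); (5,6,e); (6,4,e); (6,9,e); (6,11,e); (9,3,e); (12,3,e); (12,9,e); (12,11,e)


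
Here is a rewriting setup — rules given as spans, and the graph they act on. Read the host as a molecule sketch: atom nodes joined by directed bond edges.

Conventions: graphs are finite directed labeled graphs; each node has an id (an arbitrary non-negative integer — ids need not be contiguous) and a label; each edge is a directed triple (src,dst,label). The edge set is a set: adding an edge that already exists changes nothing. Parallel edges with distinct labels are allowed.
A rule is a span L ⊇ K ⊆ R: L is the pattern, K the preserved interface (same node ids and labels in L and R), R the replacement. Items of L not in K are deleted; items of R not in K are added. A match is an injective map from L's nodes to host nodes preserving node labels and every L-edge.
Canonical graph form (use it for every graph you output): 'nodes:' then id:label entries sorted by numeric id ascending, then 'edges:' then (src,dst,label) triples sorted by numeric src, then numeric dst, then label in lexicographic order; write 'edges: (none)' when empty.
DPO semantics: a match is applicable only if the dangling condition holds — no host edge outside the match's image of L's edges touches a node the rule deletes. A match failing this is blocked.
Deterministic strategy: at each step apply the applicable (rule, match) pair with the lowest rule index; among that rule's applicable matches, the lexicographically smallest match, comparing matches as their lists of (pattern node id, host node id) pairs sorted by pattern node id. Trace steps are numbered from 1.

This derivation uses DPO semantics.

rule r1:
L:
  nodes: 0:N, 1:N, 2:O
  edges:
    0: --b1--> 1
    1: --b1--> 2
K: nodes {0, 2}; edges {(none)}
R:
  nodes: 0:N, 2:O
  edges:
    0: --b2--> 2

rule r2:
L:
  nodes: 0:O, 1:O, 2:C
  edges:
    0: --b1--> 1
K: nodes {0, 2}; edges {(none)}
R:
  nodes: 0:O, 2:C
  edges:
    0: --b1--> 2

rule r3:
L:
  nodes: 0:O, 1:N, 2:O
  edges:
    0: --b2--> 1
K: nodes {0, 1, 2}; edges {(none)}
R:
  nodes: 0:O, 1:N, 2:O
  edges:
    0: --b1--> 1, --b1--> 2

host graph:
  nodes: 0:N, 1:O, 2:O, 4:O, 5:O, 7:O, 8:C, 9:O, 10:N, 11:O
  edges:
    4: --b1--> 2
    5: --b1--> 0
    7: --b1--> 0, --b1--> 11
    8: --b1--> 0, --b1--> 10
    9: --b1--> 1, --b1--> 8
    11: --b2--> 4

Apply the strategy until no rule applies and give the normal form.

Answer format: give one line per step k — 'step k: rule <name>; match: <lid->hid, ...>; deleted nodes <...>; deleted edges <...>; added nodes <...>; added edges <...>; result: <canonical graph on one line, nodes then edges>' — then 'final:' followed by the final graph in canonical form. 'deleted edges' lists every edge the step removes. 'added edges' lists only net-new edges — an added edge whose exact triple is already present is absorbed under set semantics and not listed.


step 1: rule r2; match: 0->4, 1->2, 2->8; deleted nodes 2; deleted edges (4,2,b1); added nodes (none); added edges (4,8,b1); result: nodes: 0:N, 1:O, 4:O, 5:O, 7:O, 8:C, 9:O, 10:N, 11:O edges: (4,8,b1); (5,0,b1); (7,0,b1); (7,11,b1); (8,0,b1); (8,10,b1); (9,1,b1); (9,8,b1); (11,4,b2)
step 2: rule r2; match: 0->9, 1->1, 2->8; deleted nodes 1; deleted edges (9,1,b1); added nodes (none); added edges (none); result: nodes: 0:N, 4:O, 5:O, 7:O, 8:C, 9:O, 10:N, 11:O edges: (4,8,b1); (5,0,b1); (7,0,b1); (7,11,b1); (8,0,b1); (8,10,b1); (9,8,b1); (11,4,b2)
final:
nodes: 0:N, 4:O, 5:O, 7:O, 8:C, 9:O, 10:N, 11:O
edges: (4,8,b1); (5,0,b1); (7,0,b1); (7,11,b1); (8,0,b1); (8,10,b1); (9,8,b1); (11,4,b2)
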